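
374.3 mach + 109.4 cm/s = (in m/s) 1.275e+05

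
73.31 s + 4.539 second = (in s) 77.85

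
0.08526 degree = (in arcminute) 5.116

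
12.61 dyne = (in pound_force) 2.835e-05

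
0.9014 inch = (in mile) 1.423e-05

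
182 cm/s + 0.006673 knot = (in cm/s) 182.3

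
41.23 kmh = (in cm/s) 1145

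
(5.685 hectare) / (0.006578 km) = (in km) 8.642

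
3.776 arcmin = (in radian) 0.001098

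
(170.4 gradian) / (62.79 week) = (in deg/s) 4.038e-06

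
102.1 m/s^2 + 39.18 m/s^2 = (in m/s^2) 141.3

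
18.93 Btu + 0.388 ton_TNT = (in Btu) 1.539e+06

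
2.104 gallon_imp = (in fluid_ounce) 323.4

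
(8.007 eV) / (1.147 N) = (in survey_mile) 6.95e-22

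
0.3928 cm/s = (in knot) 0.007635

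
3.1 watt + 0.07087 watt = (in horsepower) 0.004252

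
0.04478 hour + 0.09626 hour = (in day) 0.005877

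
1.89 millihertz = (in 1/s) 0.00189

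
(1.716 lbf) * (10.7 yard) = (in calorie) 17.85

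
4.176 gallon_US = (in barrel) 0.09943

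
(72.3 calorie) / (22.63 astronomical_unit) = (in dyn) 8.936e-06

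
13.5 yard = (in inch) 486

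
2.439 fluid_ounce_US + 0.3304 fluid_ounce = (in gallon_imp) 0.01802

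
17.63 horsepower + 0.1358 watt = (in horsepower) 17.63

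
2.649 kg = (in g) 2649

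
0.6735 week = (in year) 0.01292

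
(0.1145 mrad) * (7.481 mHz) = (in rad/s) 8.566e-07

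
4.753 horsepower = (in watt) 3544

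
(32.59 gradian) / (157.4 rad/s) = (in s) 0.003252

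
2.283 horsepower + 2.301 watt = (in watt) 1705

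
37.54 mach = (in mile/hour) 2.859e+04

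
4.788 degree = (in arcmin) 287.3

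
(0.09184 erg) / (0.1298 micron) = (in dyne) 7076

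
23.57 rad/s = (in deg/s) 1350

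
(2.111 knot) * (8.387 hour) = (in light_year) 3.466e-12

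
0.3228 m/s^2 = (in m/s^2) 0.3228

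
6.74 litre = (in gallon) 1.781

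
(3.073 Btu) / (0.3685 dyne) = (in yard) 9.622e+08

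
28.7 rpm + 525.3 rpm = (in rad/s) 58.01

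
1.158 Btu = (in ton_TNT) 2.92e-07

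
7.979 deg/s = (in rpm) 1.33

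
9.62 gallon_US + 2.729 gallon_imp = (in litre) 48.82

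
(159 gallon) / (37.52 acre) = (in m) 3.964e-06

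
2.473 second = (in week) 4.089e-06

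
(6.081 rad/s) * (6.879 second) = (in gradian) 2663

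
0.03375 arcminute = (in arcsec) 2.025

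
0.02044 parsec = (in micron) 6.307e+20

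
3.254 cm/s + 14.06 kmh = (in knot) 7.655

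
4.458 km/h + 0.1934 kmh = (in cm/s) 129.2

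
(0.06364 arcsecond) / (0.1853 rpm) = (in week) 2.629e-11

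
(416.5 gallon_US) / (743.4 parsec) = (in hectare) 6.873e-24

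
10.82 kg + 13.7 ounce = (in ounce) 395.4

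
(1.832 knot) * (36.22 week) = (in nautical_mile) 1.115e+04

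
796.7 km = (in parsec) 2.582e-11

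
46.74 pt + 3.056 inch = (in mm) 94.11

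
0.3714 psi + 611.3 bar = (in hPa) 6.113e+05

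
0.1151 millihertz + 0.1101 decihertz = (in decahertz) 0.001113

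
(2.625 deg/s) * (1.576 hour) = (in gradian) 1.655e+04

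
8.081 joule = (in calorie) 1.931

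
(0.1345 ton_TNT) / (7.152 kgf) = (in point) 2.274e+10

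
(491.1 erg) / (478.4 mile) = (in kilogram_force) 6.504e-12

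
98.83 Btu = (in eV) 6.508e+23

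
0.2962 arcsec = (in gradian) 9.142e-05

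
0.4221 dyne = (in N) 4.221e-06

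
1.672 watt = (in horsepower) 0.002242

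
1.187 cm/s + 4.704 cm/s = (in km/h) 0.2121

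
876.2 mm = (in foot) 2.875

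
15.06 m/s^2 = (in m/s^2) 15.06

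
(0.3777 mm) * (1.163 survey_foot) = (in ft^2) 0.001441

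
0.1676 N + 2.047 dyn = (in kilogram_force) 0.01709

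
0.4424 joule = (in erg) 4.424e+06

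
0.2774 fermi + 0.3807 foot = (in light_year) 1.227e-17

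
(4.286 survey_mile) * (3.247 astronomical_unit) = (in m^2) 3.35e+15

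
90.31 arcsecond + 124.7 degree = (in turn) 0.3465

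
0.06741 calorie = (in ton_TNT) 6.741e-11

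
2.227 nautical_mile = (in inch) 1.624e+05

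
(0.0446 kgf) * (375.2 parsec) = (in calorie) 1.21e+18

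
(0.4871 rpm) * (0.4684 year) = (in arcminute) 2.59e+09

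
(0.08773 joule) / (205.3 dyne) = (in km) 0.04273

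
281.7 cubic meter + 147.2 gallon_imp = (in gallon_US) 7.459e+04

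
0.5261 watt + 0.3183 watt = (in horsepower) 0.001132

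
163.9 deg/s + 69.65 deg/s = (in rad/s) 4.076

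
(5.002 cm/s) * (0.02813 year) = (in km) 44.37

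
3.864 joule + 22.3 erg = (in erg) 3.864e+07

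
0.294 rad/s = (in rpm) 2.807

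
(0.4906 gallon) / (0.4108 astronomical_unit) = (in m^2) 3.022e-14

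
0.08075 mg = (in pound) 1.78e-07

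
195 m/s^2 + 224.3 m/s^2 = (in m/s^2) 419.3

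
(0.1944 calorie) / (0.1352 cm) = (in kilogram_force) 61.35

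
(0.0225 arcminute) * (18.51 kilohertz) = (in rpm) 1.157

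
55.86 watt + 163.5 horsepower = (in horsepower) 163.6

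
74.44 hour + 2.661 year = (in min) 1.403e+06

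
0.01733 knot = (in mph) 0.01994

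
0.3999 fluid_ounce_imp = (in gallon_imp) 0.002499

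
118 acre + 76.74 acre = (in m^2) 7.881e+05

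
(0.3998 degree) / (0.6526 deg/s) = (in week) 1.013e-06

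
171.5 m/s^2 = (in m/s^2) 171.5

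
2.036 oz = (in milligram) 5.772e+04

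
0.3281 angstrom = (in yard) 3.588e-11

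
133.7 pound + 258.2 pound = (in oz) 6270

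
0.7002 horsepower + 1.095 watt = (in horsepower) 0.7017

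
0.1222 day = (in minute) 176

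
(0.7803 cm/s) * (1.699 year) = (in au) 2.795e-06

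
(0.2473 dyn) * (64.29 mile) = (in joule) 0.2559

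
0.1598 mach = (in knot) 105.8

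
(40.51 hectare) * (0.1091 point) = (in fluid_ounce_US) 5.272e+05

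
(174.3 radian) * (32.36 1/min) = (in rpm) 897.7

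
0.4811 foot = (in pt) 415.7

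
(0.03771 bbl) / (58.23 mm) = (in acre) 2.544e-05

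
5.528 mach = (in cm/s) 1.882e+05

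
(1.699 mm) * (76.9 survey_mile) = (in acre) 0.05196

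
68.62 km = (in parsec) 2.224e-12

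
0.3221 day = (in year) 0.0008825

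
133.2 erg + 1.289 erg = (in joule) 1.345e-05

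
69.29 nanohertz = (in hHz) 6.929e-10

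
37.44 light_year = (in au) 2.368e+06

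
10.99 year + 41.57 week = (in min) 6.195e+06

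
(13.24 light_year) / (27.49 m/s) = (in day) 5.274e+10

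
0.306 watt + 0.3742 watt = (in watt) 0.6802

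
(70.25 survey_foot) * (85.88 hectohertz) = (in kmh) 6.62e+05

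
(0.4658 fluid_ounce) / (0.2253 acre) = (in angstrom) 151.1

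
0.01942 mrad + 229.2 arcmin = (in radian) 0.06669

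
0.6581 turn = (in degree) 236.9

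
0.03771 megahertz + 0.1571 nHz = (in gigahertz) 3.771e-05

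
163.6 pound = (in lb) 163.6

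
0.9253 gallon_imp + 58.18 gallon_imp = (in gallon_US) 70.98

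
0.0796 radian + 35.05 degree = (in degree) 39.61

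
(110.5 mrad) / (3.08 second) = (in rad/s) 0.03588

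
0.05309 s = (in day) 6.145e-07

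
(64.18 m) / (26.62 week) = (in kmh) 1.435e-05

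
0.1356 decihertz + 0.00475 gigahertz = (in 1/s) 4.75e+06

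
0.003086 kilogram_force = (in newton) 0.03026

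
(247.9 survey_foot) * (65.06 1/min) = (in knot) 159.3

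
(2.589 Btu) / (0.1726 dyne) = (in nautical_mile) 8.545e+05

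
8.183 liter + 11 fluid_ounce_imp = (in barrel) 0.05344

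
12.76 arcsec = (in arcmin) 0.2127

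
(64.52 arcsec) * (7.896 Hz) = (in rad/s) 0.00247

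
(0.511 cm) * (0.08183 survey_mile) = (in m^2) 0.673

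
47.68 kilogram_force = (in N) 467.6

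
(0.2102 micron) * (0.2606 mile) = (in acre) 2.178e-08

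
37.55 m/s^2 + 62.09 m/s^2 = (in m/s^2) 99.64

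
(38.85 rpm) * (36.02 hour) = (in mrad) 5.276e+08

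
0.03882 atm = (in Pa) 3933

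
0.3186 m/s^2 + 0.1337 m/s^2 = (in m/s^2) 0.4523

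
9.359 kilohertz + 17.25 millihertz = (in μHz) 9.359e+09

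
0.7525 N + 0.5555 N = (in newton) 1.308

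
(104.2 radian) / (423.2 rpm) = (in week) 3.888e-06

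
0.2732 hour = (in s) 983.5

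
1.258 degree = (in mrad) 21.96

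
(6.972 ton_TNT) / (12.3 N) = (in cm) 2.372e+11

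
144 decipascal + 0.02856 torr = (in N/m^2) 18.21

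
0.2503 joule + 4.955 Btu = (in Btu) 4.955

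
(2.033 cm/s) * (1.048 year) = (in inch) 2.645e+07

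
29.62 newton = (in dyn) 2.962e+06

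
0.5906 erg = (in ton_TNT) 1.412e-17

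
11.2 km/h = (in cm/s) 311.1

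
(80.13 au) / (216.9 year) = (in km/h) 6309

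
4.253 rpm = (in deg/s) 25.52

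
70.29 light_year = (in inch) 2.618e+19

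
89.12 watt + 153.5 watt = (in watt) 242.6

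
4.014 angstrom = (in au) 2.683e-21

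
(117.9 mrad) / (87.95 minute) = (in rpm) 0.0002134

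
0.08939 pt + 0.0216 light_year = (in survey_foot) 6.704e+14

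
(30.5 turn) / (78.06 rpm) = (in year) 7.434e-07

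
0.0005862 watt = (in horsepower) 7.861e-07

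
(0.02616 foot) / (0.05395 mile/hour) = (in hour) 9.184e-05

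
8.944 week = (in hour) 1503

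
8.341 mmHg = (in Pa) 1112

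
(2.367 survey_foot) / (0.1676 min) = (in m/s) 0.07174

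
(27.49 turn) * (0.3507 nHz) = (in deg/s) 3.471e-06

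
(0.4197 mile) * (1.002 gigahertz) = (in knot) 1.316e+12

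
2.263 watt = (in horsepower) 0.003035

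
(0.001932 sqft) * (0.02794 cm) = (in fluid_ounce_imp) 0.001765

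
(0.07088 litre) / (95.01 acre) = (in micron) 0.0001843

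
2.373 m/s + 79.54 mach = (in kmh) 9.751e+04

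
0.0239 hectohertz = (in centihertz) 239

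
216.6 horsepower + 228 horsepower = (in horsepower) 444.6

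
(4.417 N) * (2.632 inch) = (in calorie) 0.07058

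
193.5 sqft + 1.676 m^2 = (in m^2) 19.65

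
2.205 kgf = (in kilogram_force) 2.205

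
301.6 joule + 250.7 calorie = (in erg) 1.351e+10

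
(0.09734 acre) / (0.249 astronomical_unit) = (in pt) 2.998e-05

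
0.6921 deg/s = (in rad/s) 0.01208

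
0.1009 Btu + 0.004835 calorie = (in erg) 1.065e+09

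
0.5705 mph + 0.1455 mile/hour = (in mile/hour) 0.716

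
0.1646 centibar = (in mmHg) 1.235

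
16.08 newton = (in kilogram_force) 1.64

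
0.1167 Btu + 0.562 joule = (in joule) 123.7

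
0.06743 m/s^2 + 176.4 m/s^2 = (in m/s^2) 176.5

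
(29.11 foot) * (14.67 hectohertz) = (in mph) 2.912e+04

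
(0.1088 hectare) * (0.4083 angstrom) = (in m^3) 4.442e-08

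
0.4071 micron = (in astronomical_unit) 2.721e-18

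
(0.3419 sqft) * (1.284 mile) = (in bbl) 412.8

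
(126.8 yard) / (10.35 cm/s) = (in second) 1120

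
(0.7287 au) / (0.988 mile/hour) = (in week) 4.081e+05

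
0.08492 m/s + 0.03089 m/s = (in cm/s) 11.58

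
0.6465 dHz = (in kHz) 6.465e-05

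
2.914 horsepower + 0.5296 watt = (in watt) 2173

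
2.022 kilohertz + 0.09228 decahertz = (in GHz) 2.023e-06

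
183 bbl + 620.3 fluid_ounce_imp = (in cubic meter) 29.11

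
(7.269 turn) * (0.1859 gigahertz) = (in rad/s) 8.491e+09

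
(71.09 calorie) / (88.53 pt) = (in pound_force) 2141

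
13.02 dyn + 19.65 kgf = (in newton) 192.7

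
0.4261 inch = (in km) 1.082e-05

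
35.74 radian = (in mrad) 3.574e+04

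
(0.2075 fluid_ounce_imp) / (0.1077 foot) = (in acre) 4.438e-08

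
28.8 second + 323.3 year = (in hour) 2.832e+06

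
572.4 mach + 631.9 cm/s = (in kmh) 7.017e+05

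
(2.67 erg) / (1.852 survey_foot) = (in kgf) 4.823e-08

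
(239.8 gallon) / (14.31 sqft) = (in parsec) 2.213e-17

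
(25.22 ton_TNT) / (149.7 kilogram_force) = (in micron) 7.188e+13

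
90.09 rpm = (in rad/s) 9.434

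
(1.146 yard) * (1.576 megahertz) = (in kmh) 5.945e+06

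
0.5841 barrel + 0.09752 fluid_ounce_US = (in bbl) 0.5841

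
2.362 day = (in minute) 3401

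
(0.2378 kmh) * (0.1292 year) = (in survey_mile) 167.2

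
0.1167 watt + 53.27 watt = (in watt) 53.39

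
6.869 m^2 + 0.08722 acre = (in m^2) 359.8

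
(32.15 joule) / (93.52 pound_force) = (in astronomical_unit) 5.166e-13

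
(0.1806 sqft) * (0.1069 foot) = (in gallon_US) 0.1444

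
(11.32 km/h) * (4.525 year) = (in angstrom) 4.487e+18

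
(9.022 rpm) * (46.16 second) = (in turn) 6.941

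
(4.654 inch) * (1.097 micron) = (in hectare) 1.297e-11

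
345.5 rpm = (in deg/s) 2073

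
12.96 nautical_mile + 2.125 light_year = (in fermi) 2.01e+31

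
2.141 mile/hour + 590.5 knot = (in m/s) 304.7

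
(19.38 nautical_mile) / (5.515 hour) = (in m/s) 1.808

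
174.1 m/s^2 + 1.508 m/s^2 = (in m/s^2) 175.6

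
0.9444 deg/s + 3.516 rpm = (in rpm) 3.673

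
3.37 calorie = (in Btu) 0.01336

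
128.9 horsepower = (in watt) 9.612e+04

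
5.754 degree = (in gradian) 6.393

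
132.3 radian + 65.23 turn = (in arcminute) 1.864e+06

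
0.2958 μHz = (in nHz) 295.8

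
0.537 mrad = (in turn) 8.547e-05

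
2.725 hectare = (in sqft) 2.933e+05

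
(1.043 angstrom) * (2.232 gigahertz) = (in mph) 0.5208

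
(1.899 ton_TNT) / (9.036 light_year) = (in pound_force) 2.089e-08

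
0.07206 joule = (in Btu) 6.83e-05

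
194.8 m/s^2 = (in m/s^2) 194.8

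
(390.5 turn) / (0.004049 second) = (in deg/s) 3.472e+07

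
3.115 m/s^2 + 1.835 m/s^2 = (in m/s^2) 4.95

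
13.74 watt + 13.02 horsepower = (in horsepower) 13.04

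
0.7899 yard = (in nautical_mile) 0.00039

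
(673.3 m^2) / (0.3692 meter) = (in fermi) 1.824e+18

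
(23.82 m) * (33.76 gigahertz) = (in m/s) 8.042e+11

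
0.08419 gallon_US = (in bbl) 0.002005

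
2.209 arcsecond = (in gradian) 0.0006818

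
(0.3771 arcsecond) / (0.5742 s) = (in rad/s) 3.184e-06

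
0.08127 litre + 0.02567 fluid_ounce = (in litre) 0.08203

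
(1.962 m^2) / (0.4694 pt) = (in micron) 1.185e+10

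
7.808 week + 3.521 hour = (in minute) 7.892e+04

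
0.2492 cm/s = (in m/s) 0.002492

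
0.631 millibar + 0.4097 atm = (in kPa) 41.58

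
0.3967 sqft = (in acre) 9.107e-06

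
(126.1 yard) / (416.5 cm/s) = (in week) 4.577e-05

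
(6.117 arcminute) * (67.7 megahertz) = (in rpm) 1.15e+06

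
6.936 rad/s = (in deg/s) 397.4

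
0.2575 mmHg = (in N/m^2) 34.33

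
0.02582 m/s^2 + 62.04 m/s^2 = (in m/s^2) 62.07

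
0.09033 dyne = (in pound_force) 2.031e-07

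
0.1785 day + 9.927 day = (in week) 1.444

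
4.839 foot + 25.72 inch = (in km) 0.002128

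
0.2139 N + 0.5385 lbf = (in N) 2.609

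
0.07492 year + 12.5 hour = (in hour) 668.8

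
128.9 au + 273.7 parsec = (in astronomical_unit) 5.645e+07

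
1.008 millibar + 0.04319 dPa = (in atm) 0.0009949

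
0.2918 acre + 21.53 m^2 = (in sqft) 1.294e+04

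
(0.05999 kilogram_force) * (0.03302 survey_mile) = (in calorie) 7.472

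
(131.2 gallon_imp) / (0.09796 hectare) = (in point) 1.726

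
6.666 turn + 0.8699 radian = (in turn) 6.804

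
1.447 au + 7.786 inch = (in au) 1.447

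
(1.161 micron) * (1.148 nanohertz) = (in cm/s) 1.333e-13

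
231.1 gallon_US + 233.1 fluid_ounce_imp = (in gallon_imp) 193.9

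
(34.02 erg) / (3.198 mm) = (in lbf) 0.0002391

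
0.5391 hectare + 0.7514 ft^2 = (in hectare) 0.5391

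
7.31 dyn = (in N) 7.31e-05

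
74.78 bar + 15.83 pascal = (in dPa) 7.478e+07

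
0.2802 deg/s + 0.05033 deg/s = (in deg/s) 0.3305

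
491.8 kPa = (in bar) 4.918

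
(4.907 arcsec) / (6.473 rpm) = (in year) 1.113e-12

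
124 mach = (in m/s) 4.222e+04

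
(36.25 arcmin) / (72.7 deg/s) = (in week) 1.374e-08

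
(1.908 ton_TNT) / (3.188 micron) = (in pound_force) 5.629e+14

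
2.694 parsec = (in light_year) 8.787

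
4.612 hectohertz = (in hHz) 4.612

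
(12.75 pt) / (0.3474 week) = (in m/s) 2.141e-08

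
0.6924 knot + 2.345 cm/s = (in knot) 0.738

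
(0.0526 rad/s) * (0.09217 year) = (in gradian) 9.733e+06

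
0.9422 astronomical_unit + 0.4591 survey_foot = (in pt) 3.995e+14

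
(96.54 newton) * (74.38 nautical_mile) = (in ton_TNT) 0.003178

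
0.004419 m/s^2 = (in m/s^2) 0.004419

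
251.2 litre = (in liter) 251.2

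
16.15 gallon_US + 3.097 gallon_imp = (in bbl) 0.4731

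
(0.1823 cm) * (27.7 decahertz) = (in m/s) 0.505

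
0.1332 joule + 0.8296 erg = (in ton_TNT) 3.184e-11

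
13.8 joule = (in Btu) 0.01308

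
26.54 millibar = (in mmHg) 19.91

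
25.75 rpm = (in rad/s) 2.697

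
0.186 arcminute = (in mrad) 0.05411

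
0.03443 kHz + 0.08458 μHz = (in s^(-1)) 34.43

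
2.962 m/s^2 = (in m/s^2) 2.962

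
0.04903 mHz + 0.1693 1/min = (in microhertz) 2871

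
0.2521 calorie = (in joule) 1.055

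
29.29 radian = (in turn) 4.662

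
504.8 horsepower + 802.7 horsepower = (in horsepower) 1307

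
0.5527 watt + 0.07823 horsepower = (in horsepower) 0.07897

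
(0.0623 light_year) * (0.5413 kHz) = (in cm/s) 3.19e+19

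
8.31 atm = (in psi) 122.1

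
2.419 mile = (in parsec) 1.262e-13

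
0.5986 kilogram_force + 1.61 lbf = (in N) 13.03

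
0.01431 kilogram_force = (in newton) 0.1403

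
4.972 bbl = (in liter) 790.5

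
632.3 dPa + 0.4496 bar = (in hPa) 450.2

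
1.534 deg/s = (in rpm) 0.2557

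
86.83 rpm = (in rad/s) 9.093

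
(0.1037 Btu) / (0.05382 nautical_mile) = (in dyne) 1.098e+05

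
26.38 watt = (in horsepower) 0.03538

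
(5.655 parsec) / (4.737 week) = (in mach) 1.789e+08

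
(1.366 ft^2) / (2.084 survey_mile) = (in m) 3.784e-05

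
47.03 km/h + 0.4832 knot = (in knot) 25.88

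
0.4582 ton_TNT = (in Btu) 1.817e+06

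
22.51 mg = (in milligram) 22.51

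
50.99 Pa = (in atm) 0.0005032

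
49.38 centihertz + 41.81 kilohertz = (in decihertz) 4.181e+05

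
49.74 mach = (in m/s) 1.694e+04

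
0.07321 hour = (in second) 263.6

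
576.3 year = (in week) 3.005e+04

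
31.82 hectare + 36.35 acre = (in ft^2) 5.008e+06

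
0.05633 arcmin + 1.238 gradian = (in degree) 1.115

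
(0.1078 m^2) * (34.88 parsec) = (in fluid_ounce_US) 3.923e+21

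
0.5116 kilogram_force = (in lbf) 1.128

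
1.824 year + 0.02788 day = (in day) 665.8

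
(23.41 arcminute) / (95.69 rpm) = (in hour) 1.888e-07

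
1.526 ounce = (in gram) 43.26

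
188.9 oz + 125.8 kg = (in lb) 289.1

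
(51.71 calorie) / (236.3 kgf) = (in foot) 0.3063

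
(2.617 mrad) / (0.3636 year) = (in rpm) 2.179e-09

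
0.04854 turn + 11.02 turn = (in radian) 69.55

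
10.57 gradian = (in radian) 0.166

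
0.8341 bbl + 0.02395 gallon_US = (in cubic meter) 0.1327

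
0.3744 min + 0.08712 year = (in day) 31.8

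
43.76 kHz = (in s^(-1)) 4.376e+04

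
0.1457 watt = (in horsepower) 0.0001954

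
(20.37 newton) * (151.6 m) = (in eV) 1.927e+22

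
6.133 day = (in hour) 147.2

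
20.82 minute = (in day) 0.01446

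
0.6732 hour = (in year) 7.685e-05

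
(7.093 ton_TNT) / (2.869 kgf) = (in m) 1.055e+09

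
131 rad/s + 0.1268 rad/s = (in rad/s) 131.1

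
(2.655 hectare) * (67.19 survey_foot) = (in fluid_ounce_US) 1.839e+10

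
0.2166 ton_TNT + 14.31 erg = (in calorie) 2.166e+08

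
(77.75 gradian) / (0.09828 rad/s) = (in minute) 0.2071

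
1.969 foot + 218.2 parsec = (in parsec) 218.2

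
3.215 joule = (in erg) 3.215e+07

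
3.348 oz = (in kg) 0.09491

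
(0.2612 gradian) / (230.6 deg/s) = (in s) 0.001019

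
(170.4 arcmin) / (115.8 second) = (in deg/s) 0.02453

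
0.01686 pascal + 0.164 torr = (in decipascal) 218.8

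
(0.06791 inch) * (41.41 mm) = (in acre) 1.765e-08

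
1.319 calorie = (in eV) 3.444e+19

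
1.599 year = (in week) 83.38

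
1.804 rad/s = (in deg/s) 103.4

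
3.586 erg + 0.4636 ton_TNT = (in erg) 1.94e+16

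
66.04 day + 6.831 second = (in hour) 1585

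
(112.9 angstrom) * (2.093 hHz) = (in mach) 6.94e-09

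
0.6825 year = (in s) 2.152e+07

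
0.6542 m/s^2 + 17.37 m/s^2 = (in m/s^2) 18.02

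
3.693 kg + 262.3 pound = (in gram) 1.227e+05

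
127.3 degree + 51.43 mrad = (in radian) 2.273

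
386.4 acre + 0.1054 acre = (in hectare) 156.4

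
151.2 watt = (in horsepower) 0.2028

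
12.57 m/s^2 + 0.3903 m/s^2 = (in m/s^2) 12.96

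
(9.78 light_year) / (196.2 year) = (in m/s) 1.495e+07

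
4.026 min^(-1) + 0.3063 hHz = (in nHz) 3.07e+10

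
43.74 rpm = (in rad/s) 4.58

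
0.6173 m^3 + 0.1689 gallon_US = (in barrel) 3.887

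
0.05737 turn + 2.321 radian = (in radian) 2.681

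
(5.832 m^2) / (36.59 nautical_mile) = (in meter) 8.606e-05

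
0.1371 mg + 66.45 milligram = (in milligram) 66.59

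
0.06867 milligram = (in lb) 1.514e-07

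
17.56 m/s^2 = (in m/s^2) 17.56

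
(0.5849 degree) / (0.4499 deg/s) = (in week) 2.15e-06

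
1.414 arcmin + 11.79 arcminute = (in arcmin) 13.2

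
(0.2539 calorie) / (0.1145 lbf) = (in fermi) 2.086e+15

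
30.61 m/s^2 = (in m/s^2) 30.61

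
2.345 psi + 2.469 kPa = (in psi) 2.703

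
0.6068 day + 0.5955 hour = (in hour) 15.16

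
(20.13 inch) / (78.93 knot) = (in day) 1.457e-07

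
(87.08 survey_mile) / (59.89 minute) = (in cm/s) 3900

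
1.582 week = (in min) 1.595e+04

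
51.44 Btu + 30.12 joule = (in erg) 5.43e+11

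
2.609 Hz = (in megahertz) 2.609e-06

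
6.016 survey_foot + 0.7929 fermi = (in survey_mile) 0.001139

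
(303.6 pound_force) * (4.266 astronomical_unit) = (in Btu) 8.169e+11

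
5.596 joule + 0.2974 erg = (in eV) 3.493e+19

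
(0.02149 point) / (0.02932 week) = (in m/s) 4.275e-10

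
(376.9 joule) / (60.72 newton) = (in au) 4.149e-11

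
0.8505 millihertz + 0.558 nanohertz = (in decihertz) 0.008505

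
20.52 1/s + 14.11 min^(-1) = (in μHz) 2.076e+07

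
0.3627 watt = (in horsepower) 0.0004864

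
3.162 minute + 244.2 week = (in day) 1709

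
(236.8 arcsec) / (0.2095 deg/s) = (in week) 5.191e-07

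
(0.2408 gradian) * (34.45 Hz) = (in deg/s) 7.466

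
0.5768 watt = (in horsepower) 0.0007735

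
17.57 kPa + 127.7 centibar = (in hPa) 1453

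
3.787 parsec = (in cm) 1.169e+19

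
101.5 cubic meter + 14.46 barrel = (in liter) 1.038e+05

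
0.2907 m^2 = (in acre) 7.183e-05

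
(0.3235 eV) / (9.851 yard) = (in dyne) 5.754e-16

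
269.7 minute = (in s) 1.618e+04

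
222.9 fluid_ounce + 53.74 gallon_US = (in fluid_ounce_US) 7102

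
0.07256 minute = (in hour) 0.001209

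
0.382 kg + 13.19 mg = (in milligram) 3.82e+05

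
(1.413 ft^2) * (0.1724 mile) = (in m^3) 36.42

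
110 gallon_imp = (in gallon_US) 132.1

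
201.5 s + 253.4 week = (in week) 253.4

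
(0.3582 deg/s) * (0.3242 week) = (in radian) 1226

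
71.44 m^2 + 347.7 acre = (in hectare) 140.7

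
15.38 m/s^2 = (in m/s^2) 15.38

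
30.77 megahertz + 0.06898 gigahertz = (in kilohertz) 9.975e+04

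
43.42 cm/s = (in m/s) 0.4342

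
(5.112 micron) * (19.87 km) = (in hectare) 1.016e-05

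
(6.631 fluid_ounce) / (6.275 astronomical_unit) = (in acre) 5.162e-20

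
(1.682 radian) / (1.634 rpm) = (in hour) 0.002731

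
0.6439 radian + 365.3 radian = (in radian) 365.9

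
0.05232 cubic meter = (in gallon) 13.82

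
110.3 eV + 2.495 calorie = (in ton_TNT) 2.495e-09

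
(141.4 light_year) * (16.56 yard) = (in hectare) 2.026e+15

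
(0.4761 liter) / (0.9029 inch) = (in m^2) 0.02076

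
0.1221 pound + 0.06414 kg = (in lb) 0.2635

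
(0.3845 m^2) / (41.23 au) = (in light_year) 6.589e-30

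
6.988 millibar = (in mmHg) 5.241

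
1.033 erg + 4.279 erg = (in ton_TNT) 1.27e-16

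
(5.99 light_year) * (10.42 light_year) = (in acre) 1.38e+30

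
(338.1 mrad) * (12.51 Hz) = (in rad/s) 4.23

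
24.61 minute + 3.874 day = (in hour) 93.39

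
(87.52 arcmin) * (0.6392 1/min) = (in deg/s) 0.01554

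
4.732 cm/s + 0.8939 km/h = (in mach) 0.0008682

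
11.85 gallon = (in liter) 44.86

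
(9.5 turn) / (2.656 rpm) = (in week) 0.0003548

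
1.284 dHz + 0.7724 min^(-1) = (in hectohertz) 0.001413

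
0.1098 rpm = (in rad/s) 0.0115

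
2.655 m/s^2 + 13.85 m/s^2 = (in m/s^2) 16.5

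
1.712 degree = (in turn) 0.004756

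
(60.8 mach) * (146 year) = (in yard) 1.042e+14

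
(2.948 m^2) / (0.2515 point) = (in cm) 3.323e+06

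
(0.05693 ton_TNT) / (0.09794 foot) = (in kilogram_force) 8.136e+08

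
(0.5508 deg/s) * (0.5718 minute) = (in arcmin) 1134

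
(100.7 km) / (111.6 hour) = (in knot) 0.4872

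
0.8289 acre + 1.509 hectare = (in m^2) 1.844e+04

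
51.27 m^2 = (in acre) 0.01267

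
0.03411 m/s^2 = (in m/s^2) 0.03411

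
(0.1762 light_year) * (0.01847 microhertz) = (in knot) 5.985e+07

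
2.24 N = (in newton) 2.24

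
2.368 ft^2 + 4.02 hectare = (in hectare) 4.02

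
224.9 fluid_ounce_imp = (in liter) 6.39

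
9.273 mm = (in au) 6.199e-14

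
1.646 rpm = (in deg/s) 9.876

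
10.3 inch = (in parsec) 8.479e-18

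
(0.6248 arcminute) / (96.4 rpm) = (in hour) 5.001e-09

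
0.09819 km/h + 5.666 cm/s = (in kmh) 0.3022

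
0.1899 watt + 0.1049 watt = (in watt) 0.2948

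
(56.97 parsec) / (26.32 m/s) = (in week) 1.104e+11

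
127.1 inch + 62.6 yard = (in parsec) 1.96e-15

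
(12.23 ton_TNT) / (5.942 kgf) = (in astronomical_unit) 0.00587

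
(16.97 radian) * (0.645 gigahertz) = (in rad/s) 1.095e+10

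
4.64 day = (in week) 0.6629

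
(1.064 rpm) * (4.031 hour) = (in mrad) 1.617e+06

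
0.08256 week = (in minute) 832.2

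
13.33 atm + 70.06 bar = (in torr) 6.268e+04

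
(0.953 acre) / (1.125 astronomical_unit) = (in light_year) 2.422e-24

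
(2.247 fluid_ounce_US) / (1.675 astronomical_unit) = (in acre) 6.553e-20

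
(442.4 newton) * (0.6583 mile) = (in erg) 4.687e+12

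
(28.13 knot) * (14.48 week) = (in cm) 1.267e+10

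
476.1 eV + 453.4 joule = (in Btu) 0.4297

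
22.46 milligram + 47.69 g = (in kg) 0.04771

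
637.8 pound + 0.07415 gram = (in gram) 2.893e+05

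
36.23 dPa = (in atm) 3.576e-05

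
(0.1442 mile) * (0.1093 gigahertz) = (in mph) 5.674e+10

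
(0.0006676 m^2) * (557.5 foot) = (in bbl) 0.7135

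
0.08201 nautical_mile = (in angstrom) 1.519e+12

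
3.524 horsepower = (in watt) 2628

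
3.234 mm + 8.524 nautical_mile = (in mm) 1.579e+07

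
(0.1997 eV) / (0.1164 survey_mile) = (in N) 1.708e-22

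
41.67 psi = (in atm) 2.835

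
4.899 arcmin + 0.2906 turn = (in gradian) 116.3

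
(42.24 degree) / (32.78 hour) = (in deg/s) 0.0003579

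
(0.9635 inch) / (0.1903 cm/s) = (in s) 12.86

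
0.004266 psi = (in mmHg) 0.2206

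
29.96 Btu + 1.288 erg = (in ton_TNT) 7.555e-06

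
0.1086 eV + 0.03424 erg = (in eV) 2.137e+10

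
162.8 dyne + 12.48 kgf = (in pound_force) 27.51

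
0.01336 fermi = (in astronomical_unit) 8.931e-29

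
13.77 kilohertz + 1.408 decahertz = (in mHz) 1.378e+07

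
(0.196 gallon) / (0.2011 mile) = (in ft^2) 2.468e-05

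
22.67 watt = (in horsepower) 0.0304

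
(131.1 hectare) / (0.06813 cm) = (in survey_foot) 6.313e+09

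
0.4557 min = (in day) 0.0003165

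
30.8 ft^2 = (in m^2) 2.861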